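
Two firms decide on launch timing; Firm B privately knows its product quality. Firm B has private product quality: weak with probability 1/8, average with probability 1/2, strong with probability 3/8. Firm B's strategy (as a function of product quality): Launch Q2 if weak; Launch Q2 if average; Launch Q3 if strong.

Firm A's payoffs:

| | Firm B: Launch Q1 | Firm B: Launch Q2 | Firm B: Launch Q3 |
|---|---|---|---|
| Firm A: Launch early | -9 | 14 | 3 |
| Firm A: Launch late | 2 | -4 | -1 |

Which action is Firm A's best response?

Launch early

Compute Firm A's expected payoff for each action, taking the expectation over Firm B's type.
E[Launch early] = 1/8·(14) + 1/2·(14) + 3/8·(3) = 79/8
E[Launch late] = 1/8·(-4) + 1/2·(-4) + 3/8·(-1) = -23/8
Best response: Launch early (79/8 is the largest).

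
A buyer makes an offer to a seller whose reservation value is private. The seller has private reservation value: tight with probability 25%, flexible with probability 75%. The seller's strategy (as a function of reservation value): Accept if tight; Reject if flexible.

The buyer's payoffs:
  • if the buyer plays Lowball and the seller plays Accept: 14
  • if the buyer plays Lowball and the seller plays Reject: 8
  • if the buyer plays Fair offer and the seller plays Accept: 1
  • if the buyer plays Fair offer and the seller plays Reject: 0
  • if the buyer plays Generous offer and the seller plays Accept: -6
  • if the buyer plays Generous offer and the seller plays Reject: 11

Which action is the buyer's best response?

Lowball

E[Lowball] = 0.25·(14) + 0.75·(8) = 9.5
E[Fair offer] = 0.25·(1) + 0.75·(0) = 0.25
E[Generous offer] = 0.25·(-6) + 0.75·(11) = 6.75
Best response: Lowball (9.5 is the largest).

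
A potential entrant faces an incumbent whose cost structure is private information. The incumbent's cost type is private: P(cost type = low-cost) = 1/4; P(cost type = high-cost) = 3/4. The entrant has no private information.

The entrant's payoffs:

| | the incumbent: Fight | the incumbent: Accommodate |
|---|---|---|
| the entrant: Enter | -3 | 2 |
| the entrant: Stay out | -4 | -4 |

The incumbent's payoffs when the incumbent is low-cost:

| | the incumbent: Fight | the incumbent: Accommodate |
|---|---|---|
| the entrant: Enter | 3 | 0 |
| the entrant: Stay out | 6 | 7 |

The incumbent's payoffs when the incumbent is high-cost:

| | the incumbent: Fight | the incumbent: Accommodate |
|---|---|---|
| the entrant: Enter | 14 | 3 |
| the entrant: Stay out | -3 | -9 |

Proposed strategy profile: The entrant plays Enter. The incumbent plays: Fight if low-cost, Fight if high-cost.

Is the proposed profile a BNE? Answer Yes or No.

Yes

The entrant plays Enter: E[Enter] = 1/4·(-3) + 3/4·(-3) = -3; E[Stay out] = -4. Best-responding. ✓
The incumbent (cost type low-cost), facing Enter: Fight gives 3, Accommodate gives 0. Proposed Fight is best. ✓
The incumbent (cost type high-cost), facing Enter: Fight gives 14, Accommodate gives 3. Proposed Fight is best. ✓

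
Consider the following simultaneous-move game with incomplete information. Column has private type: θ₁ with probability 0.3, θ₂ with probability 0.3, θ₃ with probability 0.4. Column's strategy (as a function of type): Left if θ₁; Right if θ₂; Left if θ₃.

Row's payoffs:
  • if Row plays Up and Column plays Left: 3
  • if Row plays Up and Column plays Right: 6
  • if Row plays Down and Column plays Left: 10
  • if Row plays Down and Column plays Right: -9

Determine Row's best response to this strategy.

E[Up] = 0.3·(3) + 0.3·(6) + 0.4·(3) = 3.9
E[Down] = 0.3·(10) + 0.3·(-9) + 0.4·(10) = 4.3
Best response: Down (4.3 is the largest).

Down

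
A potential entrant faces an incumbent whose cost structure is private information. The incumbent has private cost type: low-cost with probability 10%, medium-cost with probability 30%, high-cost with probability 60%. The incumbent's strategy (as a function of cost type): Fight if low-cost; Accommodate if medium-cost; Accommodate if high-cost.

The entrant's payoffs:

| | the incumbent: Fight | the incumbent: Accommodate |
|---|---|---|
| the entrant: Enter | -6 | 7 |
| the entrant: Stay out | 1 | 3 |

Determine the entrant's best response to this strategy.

Enter

E[Enter] = 0.1·(-6) + 0.3·(7) + 0.6·(7) = 5.7
E[Stay out] = 0.1·(1) + 0.3·(3) + 0.6·(3) = 2.8
Best response: Enter (5.7 is the largest).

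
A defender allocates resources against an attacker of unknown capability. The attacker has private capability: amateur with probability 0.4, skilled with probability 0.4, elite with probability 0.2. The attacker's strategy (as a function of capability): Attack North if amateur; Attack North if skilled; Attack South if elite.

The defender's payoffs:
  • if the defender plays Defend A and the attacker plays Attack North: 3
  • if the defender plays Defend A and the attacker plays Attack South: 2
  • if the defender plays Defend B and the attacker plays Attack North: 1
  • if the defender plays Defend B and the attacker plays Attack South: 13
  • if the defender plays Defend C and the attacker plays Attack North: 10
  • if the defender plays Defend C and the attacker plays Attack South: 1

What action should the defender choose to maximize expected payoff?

E[Defend A] = 0.4·(3) + 0.4·(3) + 0.2·(2) = 2.8
E[Defend B] = 0.4·(1) + 0.4·(1) + 0.2·(13) = 3.4
E[Defend C] = 0.4·(10) + 0.4·(10) + 0.2·(1) = 8.2
Best response: Defend C (8.2 is the largest).

Defend C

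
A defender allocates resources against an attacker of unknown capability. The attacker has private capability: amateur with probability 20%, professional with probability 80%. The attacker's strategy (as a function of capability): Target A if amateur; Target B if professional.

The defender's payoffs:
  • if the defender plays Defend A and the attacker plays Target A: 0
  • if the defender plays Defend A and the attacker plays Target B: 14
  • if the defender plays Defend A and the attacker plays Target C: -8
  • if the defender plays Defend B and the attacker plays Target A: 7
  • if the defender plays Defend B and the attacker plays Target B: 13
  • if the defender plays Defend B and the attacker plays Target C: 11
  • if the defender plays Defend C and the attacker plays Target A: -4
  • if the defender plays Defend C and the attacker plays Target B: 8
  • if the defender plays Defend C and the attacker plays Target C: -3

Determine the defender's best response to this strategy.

Defend B

E[Defend A] = 0.2·(0) + 0.8·(14) = 11.2
E[Defend B] = 0.2·(7) + 0.8·(13) = 11.8
E[Defend C] = 0.2·(-4) + 0.8·(8) = 5.6
Best response: Defend B (11.8 is the largest).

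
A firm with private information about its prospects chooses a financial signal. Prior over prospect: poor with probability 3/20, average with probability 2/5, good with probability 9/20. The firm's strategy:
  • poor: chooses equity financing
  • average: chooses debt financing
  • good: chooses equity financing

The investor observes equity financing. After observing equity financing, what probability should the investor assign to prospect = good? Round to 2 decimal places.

0.75

Apply Bayes' rule using the sender's strategy as the likelihood.
P(equity financing) = (3/20)·1 + (2/5)·0 + (9/20)·1 = 3/5
P(good | equity financing) = ((9/20)·1) / (3/5) = (9/20) / (3/5) = 3/4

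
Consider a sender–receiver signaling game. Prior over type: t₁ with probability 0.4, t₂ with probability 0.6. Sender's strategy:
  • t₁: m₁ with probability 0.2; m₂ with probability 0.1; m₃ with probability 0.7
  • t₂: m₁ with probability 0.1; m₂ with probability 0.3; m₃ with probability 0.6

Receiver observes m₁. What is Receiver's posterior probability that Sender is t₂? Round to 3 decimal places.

P(m₁) = 0.4·0.2 + 0.6·0.1 = 0.14
P(t₂ | m₁) = (0.6·0.1) / 0.14 = 0.06 / 0.14 = 0.428571

0.429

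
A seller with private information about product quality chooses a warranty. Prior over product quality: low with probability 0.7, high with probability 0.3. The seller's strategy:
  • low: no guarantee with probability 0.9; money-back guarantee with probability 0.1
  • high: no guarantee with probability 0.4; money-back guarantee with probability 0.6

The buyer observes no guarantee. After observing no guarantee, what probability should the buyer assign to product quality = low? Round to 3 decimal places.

P(no guarantee) = 0.7·0.9 + 0.3·0.4 = 0.75
P(low | no guarantee) = (0.7·0.9) / 0.75 = 0.63 / 0.75 = 0.84

0.840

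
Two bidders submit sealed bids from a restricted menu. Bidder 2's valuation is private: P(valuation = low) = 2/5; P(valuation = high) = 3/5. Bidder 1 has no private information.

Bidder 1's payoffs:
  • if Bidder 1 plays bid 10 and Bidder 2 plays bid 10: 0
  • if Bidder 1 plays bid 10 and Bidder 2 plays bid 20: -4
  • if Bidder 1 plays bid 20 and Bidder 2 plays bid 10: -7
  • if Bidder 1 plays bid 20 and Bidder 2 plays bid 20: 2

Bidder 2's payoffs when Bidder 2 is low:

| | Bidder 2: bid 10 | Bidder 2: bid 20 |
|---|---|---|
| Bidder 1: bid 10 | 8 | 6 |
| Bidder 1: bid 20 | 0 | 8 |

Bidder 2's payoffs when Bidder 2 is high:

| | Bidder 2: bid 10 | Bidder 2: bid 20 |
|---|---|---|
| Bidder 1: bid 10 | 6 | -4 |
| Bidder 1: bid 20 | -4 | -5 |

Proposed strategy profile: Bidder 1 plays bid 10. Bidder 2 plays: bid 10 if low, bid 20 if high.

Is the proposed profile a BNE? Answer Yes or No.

No

Bidder 1 plays bid 10: E[bid 10] = 2/5·(0) + 3/5·(-4) = -12/5; E[bid 20] = -8/5. Not best-responding. ✗
Bidder 2 (valuation low), facing bid 10: bid 10 gives 8, bid 20 gives 6. Proposed bid 10 is best. ✓
Bidder 2 (valuation high), facing bid 10: bid 10 gives 6, bid 20 gives -4. Proposed bid 20 is not best — profitable deviation exists. ✗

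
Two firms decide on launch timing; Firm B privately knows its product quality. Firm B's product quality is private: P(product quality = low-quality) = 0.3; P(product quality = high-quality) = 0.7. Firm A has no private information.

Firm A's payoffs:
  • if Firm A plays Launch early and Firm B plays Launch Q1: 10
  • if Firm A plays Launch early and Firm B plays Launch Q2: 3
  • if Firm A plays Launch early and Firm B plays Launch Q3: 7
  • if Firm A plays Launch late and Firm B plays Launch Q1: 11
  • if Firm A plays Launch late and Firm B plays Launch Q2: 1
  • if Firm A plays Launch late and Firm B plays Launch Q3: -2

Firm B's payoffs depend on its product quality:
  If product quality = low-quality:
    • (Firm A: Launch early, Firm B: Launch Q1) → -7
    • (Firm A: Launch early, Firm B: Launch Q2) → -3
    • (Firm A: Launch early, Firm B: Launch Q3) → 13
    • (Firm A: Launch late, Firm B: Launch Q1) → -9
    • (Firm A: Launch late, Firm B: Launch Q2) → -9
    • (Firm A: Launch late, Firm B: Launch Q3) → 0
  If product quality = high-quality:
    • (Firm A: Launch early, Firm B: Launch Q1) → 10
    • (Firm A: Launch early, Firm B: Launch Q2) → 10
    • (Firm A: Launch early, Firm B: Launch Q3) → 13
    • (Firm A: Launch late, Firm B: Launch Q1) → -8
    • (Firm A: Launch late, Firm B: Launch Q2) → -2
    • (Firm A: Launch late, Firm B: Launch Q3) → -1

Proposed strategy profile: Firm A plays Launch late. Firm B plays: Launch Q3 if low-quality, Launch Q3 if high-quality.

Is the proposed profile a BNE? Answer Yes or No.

A profile is a BNE iff every type of every player is best-responding given beliefs about the other side.
Firm A plays Launch late: E[Launch late] = 0.3·(-2) + 0.7·(-2) = -2; E[Launch early] = 7. Not best-responding. ✗
Firm B (product quality low-quality), facing Launch late: Launch Q1 gives -9, Launch Q2 gives -9, Launch Q3 gives 0. Proposed Launch Q3 is best. ✓
Firm B (product quality high-quality), facing Launch late: Launch Q1 gives -8, Launch Q2 gives -2, Launch Q3 gives -1. Proposed Launch Q3 is best. ✓

No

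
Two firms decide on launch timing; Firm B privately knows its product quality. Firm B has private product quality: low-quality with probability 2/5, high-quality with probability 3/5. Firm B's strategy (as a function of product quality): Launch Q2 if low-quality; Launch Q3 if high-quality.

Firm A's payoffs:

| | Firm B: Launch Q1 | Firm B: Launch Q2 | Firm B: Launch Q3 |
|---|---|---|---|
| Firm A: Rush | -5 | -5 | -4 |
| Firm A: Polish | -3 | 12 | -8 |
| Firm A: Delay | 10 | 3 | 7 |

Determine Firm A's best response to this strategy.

Delay

E[Rush] = 2/5·(-5) + 3/5·(-4) = -22/5
E[Polish] = 2/5·(12) + 3/5·(-8) = 0
E[Delay] = 2/5·(3) + 3/5·(7) = 27/5
Best response: Delay (27/5 is the largest).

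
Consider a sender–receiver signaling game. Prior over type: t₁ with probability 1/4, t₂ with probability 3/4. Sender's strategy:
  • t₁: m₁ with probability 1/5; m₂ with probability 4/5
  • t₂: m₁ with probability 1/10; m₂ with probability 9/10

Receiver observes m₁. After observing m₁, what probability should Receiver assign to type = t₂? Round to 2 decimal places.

0.60

P(m₁) = (1/4)·(1/5) + (3/4)·(1/10) = 1/8
P(t₂ | m₁) = ((3/4)·(1/10)) / (1/8) = (3/40) / (1/8) = 3/5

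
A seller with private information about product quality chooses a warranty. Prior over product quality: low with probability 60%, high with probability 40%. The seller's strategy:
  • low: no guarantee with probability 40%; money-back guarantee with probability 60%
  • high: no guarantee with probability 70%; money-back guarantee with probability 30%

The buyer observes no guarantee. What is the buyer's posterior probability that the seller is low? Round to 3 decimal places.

0.462

P(no guarantee) = 0.6·0.4 + 0.4·0.7 = 0.52
P(low | no guarantee) = (0.6·0.4) / 0.52 = 0.24 / 0.52 = 0.461538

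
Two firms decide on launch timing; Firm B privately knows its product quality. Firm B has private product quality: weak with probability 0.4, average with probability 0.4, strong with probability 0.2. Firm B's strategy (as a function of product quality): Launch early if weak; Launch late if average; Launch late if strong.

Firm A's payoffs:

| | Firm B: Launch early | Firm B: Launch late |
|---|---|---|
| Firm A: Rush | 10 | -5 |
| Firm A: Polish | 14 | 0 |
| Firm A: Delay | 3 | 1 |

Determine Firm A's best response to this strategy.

Polish

E[Rush] = 0.4·(10) + 0.4·(-5) + 0.2·(-5) = 1
E[Polish] = 0.4·(14) + 0.4·(0) + 0.2·(0) = 5.6
E[Delay] = 0.4·(3) + 0.4·(1) + 0.2·(1) = 1.8
Best response: Polish (5.6 is the largest).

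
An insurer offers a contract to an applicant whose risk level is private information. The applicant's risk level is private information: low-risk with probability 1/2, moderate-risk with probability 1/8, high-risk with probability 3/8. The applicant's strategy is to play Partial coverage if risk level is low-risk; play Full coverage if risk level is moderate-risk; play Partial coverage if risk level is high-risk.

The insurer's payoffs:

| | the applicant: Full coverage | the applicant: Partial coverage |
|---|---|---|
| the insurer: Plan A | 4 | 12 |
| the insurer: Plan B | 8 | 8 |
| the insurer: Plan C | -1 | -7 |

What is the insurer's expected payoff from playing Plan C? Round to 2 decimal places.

E[Plan C] = 1/2·(-7) + 1/8·(-1) + 3/8·(-7) = (-7/2) + (-1/8) + (-21/8) = -25/4

-6.25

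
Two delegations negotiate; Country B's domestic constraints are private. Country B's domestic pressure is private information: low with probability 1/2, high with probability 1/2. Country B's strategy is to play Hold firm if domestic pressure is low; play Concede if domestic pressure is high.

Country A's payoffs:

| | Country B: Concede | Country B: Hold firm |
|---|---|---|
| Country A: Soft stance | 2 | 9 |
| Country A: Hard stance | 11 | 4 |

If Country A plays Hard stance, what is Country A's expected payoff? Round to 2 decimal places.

E[Hard stance] = 1/2·4 + 1/2·11 = 2 + 11/2 = 15/2

7.50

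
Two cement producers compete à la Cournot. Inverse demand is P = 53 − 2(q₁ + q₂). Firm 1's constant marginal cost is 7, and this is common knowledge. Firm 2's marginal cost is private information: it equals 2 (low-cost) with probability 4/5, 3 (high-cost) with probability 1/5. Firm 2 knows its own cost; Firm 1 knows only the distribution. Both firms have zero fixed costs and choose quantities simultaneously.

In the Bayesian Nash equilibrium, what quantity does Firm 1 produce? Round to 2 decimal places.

Each type of Firm 2 best-responds to q₁; Firm 1 best-responds to the expected q₂ over Firm 2's types.
Firm 2 with cost c maximizes (53 − 2(q₁+q₂) − c)·q₂, giving q₂(c) = (53 − c − 2q₁)/4.
E[c₂] = 4/5·2 + 1/5·3 = 2.2
Firm 1's FOC against E[q₂] yields q₁ = (53 − 2·7 + E[c₂])/6 = (53 − 14 + 2.2)/6 = 6.86667.

6.87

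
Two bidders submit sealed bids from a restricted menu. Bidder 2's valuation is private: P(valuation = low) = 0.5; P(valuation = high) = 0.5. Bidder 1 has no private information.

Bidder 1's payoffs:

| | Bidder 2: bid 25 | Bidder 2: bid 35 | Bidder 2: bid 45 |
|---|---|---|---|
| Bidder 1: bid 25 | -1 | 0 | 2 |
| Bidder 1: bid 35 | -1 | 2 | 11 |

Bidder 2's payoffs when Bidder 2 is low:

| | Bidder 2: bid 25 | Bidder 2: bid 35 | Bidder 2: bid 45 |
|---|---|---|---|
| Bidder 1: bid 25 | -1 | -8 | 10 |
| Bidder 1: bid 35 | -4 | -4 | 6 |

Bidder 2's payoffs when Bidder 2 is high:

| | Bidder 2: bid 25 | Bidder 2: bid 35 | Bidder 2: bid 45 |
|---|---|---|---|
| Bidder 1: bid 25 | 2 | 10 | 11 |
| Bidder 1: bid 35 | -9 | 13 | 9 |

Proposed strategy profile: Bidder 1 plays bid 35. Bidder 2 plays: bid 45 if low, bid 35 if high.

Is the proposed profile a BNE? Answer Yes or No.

Yes

A profile is a BNE iff every type of every player is best-responding given beliefs about the other side.
Bidder 1 plays bid 35: E[bid 35] = 0.5·(11) + 0.5·(2) = 6.5; E[bid 25] = 1. Best-responding. ✓
Bidder 2 (valuation low), facing bid 35: bid 25 gives -4, bid 35 gives -4, bid 45 gives 6. Proposed bid 45 is best. ✓
Bidder 2 (valuation high), facing bid 35: bid 25 gives -9, bid 35 gives 13, bid 45 gives 9. Proposed bid 35 is best. ✓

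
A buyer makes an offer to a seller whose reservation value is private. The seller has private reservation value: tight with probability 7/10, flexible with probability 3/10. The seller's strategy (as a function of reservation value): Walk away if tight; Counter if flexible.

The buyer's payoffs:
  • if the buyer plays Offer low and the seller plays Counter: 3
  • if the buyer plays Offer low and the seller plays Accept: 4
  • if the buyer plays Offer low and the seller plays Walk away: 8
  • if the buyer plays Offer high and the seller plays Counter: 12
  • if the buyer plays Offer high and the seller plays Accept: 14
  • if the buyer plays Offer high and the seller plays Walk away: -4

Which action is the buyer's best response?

E[Offer low] = 7/10·(8) + 3/10·(3) = 13/2
E[Offer high] = 7/10·(-4) + 3/10·(12) = 4/5
Best response: Offer low (13/2 is the largest).

Offer low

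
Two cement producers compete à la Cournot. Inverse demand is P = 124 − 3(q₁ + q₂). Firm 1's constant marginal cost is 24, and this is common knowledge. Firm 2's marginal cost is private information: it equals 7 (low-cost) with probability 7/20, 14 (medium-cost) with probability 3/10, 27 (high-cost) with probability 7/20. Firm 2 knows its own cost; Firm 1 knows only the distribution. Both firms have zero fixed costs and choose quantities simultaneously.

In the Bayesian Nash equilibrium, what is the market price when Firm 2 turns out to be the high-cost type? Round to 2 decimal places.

60.15

Type-c best response for Firm 2: q₂(c) = (124 − c)/6 − q₁/2.
Firm 1 maximizes expected profit; its first-order condition is 124 − 6q₁ − 3E[q₂] − 24 = 0.
Substituting E[q₂] and solving: E[c₂] = 16.1, so q₁ = (124 − 2·24 + 16.1)/9 = 10.2333.
q₂(high-cost) = 11.05, so P = 124 − 3·(10.2333 + 11.05) = 60.15.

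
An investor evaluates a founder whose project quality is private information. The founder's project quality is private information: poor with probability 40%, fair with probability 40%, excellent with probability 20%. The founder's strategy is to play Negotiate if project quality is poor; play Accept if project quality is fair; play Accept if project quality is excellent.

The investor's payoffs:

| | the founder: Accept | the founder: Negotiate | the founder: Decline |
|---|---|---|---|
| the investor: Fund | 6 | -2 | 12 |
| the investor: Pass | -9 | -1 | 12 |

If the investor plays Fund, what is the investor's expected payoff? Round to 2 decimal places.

2.80

Take the expectation over the founder's project quality, weighting each type's action by its prior probability.
E[Fund] = 0.4·(-2) + 0.4·6 + 0.2·6 = (-0.8) + 2.4 + 1.2 = 2.8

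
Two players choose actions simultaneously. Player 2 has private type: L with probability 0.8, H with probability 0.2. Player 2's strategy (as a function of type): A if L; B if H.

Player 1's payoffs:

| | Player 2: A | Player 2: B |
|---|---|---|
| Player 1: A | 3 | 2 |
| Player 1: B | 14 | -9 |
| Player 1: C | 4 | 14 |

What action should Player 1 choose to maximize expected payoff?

Compute Player 1's expected payoff for each action, taking the expectation over Player 2's type.
E[A] = 0.8·(3) + 0.2·(2) = 2.8
E[B] = 0.8·(14) + 0.2·(-9) = 9.4
E[C] = 0.8·(4) + 0.2·(14) = 6
Best response: B (9.4 is the largest).

B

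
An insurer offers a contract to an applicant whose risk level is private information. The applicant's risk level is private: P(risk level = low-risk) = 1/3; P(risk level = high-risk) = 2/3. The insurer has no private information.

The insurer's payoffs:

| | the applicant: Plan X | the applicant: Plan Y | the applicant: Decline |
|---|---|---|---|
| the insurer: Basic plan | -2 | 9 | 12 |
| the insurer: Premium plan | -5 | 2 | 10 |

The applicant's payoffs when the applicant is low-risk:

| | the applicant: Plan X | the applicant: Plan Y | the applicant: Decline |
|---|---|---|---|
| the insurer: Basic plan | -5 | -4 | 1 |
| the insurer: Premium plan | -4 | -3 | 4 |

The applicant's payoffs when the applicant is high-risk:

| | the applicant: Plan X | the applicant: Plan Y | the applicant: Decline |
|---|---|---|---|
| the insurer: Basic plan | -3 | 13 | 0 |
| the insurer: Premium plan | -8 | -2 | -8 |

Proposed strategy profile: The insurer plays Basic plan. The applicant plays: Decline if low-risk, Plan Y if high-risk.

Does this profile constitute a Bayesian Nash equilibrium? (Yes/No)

Yes

The insurer plays Basic plan: E[Basic plan] = 1/3·(12) + 2/3·(9) = 10; E[Premium plan] = 14/3. Best-responding. ✓
The applicant (risk level low-risk), facing Basic plan: Plan X gives -5, Plan Y gives -4, Decline gives 1. Proposed Decline is best. ✓
The applicant (risk level high-risk), facing Basic plan: Plan X gives -3, Plan Y gives 13, Decline gives 0. Proposed Plan Y is best. ✓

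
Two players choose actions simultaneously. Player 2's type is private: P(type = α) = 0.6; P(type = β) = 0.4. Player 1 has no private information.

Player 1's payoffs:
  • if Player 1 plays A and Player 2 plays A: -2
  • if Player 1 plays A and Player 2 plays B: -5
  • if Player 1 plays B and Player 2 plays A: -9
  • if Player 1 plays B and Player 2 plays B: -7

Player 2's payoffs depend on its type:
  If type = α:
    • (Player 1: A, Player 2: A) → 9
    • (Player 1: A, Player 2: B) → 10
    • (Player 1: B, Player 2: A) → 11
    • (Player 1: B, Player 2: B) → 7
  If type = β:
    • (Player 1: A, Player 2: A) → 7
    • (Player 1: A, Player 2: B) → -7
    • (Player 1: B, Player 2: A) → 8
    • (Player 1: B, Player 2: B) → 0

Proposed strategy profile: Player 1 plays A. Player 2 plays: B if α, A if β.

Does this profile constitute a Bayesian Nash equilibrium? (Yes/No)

Yes

Player 1 plays A: E[A] = 0.6·(-5) + 0.4·(-2) = -3.8; E[B] = -7.8. Best-responding. ✓
Player 2 (type α), facing A: A gives 9, B gives 10. Proposed B is best. ✓
Player 2 (type β), facing A: A gives 7, B gives -7. Proposed A is best. ✓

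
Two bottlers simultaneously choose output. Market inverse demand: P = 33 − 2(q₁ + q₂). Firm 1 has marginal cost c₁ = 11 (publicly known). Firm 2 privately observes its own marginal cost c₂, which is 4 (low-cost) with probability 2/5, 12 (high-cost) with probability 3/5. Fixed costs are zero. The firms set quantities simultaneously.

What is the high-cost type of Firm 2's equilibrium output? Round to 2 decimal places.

Type-c best response for Firm 2: q₂(c) = (33 − c)/4 − q₁/2.
Firm 1 maximizes expected profit; its first-order condition is 33 − 4q₁ − 2E[q₂] − 11 = 0.
Substituting E[q₂] and solving: E[c₂] = 8.8, so q₁ = (33 − 2·11 + 8.8)/6 = 3.3.
q₂(high-cost) = (33 − 12 − 2·3.3)/4 = 3.6.

3.60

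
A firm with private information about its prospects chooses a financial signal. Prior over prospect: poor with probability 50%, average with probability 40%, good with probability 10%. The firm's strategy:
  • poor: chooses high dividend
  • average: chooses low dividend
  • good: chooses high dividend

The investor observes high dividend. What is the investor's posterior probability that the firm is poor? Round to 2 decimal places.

0.83

P(high dividend) = 0.5·1 + 0.4·0 + 0.1·1 = 0.6
P(poor | high dividend) = (0.5·1) / 0.6 = 0.5 / 0.6 = 0.833333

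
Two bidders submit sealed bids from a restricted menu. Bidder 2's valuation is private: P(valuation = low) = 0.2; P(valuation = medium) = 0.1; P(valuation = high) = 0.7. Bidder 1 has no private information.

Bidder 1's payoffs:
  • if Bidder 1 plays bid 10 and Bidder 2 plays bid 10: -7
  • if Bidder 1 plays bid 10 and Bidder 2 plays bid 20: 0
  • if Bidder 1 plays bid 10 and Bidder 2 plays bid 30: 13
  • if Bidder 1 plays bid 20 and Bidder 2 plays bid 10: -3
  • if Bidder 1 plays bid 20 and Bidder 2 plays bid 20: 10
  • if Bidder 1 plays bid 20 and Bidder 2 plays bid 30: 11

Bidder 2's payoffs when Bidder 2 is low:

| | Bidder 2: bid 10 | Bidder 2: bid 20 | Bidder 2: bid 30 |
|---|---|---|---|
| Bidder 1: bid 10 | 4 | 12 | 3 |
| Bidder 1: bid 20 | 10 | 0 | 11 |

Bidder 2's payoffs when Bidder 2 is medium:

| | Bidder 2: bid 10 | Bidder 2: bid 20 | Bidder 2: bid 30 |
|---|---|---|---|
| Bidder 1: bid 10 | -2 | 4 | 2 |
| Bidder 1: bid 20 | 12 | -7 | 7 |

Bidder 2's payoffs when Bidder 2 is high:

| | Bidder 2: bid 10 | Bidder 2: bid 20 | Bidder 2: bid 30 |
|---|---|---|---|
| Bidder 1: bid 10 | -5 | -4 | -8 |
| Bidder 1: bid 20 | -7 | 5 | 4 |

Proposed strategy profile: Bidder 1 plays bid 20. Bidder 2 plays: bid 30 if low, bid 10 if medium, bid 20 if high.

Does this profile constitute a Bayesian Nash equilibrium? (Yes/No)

Bidder 1 plays bid 20: E[bid 20] = 0.2·(11) + 0.1·(-3) + 0.7·(10) = 8.9; E[bid 10] = 1.9. Best-responding. ✓
Bidder 2 (valuation low), facing bid 20: bid 10 gives 10, bid 20 gives 0, bid 30 gives 11. Proposed bid 30 is best. ✓
Bidder 2 (valuation medium), facing bid 20: bid 10 gives 12, bid 20 gives -7, bid 30 gives 7. Proposed bid 10 is best. ✓
Bidder 2 (valuation high), facing bid 20: bid 10 gives -7, bid 20 gives 5, bid 30 gives 4. Proposed bid 20 is best. ✓

Yes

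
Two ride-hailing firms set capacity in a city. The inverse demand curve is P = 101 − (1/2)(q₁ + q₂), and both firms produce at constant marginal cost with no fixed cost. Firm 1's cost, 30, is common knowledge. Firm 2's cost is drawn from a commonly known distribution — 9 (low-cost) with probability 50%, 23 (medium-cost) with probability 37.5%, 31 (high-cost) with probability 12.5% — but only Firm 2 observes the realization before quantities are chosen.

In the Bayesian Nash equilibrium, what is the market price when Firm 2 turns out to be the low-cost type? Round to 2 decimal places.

45.33

Each type of Firm 2 best-responds to q₁; Firm 1 best-responds to the expected q₂ over Firm 2's types.
Firm 2 with cost c maximizes (101 − (1/2)(q₁+q₂) − c)·q₂, giving q₂(c) = (101 − c − (1/2)q₁).
E[c₂] = 0.5·9 + 0.375·23 + 0.125·31 = 17
Firm 1's FOC against E[q₂] yields q₁ = (101 − 2·30 + E[c₂])/(3/2) = (101 − 60 + 17)/(3/2) = 38.6667.
q₂(low-cost) = 72.6667, so P = 101 − (1/2)·(38.6667 + 72.6667) = 45.3333.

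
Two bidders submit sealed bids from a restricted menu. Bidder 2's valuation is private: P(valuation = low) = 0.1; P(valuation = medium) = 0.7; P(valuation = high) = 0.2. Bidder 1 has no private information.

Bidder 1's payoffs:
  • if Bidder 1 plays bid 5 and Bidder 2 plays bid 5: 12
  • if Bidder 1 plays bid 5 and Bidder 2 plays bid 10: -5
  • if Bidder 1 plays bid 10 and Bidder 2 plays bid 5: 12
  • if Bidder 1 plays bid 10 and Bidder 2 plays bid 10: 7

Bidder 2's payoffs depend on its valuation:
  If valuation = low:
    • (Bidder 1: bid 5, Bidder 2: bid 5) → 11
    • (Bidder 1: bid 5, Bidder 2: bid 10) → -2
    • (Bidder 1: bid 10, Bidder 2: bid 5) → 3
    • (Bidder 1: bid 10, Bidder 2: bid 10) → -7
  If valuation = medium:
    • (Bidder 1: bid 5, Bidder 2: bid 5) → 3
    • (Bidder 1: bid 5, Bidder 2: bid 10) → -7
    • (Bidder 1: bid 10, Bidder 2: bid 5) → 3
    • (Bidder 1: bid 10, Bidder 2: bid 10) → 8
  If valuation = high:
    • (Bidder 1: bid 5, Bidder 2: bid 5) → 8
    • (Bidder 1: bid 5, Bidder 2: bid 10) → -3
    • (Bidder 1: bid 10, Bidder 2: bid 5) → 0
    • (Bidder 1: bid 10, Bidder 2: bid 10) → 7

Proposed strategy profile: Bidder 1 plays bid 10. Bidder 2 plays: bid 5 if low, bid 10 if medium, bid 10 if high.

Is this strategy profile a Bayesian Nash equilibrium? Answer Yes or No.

Bidder 1 plays bid 10: E[bid 10] = 0.1·(12) + 0.7·(7) + 0.2·(7) = 7.5; E[bid 5] = -3.3. Best-responding. ✓
Bidder 2 (valuation low), facing bid 10: bid 5 gives 3, bid 10 gives -7. Proposed bid 5 is best. ✓
Bidder 2 (valuation medium), facing bid 10: bid 5 gives 3, bid 10 gives 8. Proposed bid 10 is best. ✓
Bidder 2 (valuation high), facing bid 10: bid 5 gives 0, bid 10 gives 7. Proposed bid 10 is best. ✓

Yes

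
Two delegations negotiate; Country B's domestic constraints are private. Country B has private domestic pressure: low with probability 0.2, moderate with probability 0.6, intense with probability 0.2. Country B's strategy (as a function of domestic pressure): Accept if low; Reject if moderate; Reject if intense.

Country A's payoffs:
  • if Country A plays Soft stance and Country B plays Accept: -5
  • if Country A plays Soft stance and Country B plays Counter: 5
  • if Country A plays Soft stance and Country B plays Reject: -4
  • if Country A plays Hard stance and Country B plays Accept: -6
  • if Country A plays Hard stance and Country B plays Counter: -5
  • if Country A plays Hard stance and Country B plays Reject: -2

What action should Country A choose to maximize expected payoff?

Hard stance

E[Soft stance] = 0.2·(-5) + 0.6·(-4) + 0.2·(-4) = -4.2
E[Hard stance] = 0.2·(-6) + 0.6·(-2) + 0.2·(-2) = -2.8
Best response: Hard stance (-2.8 is the largest).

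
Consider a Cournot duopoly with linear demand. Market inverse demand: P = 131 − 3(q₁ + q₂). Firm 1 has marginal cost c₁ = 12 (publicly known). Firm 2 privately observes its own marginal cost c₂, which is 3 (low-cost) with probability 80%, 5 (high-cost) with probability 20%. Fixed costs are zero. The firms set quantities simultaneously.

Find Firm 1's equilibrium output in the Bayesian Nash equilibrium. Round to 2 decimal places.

Type-c best response for Firm 2: q₂(c) = (131 − c)/6 − q₁/2.
Firm 1 maximizes expected profit; its first-order condition is 131 − 6q₁ − 3E[q₂] − 12 = 0.
Substituting E[q₂] and solving: E[c₂] = 3.4, so q₁ = (131 − 2·12 + 3.4)/9 = 12.2667.

12.27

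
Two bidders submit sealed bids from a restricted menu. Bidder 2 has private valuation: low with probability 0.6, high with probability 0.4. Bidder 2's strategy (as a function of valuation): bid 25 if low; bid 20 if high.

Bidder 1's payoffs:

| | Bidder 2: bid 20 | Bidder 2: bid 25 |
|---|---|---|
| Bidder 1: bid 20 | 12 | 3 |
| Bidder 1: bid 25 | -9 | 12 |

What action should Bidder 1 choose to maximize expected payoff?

E[bid 20] = 0.6·(3) + 0.4·(12) = 6.6
E[bid 25] = 0.6·(12) + 0.4·(-9) = 3.6
Best response: bid 20 (6.6 is the largest).

bid 20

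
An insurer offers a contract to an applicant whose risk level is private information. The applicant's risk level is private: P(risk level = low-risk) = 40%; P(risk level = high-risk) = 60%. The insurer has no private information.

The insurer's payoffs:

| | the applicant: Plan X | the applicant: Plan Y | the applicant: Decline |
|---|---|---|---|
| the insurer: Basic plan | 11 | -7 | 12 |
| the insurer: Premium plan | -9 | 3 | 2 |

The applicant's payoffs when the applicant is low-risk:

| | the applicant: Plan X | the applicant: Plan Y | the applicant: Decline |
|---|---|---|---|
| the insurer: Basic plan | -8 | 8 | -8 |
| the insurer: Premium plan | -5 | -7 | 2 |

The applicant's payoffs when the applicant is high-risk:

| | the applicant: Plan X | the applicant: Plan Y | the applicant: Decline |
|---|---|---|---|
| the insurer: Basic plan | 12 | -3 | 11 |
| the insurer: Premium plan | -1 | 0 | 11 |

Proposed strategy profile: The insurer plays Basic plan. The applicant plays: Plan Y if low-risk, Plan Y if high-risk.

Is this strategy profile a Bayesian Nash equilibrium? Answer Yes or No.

The insurer plays Basic plan: E[Basic plan] = 0.4·(-7) + 0.6·(-7) = -7; E[Premium plan] = 3. Not best-responding. ✗
The applicant (risk level low-risk), facing Basic plan: Plan X gives -8, Plan Y gives 8, Decline gives -8. Proposed Plan Y is best. ✓
The applicant (risk level high-risk), facing Basic plan: Plan X gives 12, Plan Y gives -3, Decline gives 11. Proposed Plan Y is not best — profitable deviation exists. ✗

No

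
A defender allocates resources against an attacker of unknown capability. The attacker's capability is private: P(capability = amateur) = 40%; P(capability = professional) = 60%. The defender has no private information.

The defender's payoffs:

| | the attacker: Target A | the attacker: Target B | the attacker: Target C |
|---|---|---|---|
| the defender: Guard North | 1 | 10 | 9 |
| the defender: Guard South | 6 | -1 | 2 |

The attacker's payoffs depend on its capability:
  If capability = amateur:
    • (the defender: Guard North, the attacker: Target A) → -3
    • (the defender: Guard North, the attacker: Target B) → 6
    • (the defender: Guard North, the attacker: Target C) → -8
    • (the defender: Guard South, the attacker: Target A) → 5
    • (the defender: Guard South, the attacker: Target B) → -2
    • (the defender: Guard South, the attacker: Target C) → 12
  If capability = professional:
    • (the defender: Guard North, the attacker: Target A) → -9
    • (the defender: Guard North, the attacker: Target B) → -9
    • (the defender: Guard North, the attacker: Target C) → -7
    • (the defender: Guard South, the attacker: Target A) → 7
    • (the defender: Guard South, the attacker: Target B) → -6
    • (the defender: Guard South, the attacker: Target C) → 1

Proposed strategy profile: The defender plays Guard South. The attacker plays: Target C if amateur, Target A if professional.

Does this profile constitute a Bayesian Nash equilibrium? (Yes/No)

Yes

A profile is a BNE iff every type of every player is best-responding given beliefs about the other side.
The defender plays Guard South: E[Guard South] = 0.4·(2) + 0.6·(6) = 4.4; E[Guard North] = 4.2. Best-responding. ✓
The attacker (capability amateur), facing Guard South: Target A gives 5, Target B gives -2, Target C gives 12. Proposed Target C is best. ✓
The attacker (capability professional), facing Guard South: Target A gives 7, Target B gives -6, Target C gives 1. Proposed Target A is best. ✓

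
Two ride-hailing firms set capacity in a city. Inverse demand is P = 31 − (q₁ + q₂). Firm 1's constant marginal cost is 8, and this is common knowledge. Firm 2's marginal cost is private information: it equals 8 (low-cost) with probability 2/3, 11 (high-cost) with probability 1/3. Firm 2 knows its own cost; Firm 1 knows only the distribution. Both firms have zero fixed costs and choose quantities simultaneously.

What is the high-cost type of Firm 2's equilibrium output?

6

Each type of Firm 2 best-responds to q₁; Firm 1 best-responds to the expected q₂ over Firm 2's types.
Firm 2 with cost c maximizes (31 − (q₁+q₂) − c)·q₂, giving q₂(c) = (31 − c − q₁)/2.
E[c₂] = 2/3·8 + 1/3·11 = 9
Firm 1's FOC against E[q₂] yields q₁ = (31 − 2·8 + E[c₂])/3 = (31 − 16 + 9)/3 = 8.
q₂(high-cost) = (31 − 11 − 8)/2 = 6.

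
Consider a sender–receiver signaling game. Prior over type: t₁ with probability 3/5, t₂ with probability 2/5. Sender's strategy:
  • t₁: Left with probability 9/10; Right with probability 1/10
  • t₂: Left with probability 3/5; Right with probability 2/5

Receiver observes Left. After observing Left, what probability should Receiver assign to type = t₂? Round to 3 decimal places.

Apply Bayes' rule using the sender's strategy as the likelihood.
P(Left) = (3/5)·(9/10) + (2/5)·(3/5) = 39/50
P(t₂ | Left) = ((2/5)·(3/5)) / (39/50) = (6/25) / (39/50) = 4/13

0.308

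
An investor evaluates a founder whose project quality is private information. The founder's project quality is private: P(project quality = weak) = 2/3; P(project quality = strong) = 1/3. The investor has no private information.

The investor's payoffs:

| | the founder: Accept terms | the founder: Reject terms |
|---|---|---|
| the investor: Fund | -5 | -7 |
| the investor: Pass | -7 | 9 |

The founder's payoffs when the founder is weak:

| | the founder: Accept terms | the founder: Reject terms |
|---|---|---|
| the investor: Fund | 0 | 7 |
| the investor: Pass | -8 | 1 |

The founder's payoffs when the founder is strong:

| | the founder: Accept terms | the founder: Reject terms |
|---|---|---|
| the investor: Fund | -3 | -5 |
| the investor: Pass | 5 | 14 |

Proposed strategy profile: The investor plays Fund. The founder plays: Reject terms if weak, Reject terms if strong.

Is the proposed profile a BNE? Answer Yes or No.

No

The investor plays Fund: E[Fund] = 2/3·(-7) + 1/3·(-7) = -7; E[Pass] = 9. Not best-responding. ✗
The founder (project quality weak), facing Fund: Accept terms gives 0, Reject terms gives 7. Proposed Reject terms is best. ✓
The founder (project quality strong), facing Fund: Accept terms gives -3, Reject terms gives -5. Proposed Reject terms is not best — profitable deviation exists. ✗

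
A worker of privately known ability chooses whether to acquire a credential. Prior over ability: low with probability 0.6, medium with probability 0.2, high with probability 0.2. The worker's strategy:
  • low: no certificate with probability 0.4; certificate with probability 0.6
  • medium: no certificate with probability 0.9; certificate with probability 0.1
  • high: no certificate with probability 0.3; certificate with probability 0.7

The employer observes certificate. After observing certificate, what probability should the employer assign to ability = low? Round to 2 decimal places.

Apply Bayes' rule using the sender's strategy as the likelihood.
P(certificate) = 0.6·0.6 + 0.2·0.1 + 0.2·0.7 = 0.52
P(low | certificate) = (0.6·0.6) / 0.52 = 0.36 / 0.52 = 0.692308

0.69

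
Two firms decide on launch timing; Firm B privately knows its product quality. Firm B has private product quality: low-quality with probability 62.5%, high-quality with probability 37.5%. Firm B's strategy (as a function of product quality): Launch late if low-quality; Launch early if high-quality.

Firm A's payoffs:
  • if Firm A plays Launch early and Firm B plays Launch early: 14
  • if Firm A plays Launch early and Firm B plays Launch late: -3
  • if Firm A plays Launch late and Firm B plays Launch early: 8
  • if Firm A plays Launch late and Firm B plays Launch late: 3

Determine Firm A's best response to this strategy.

Launch late

E[Launch early] = 0.625·(-3) + 0.375·(14) = 3.375
E[Launch late] = 0.625·(3) + 0.375·(8) = 4.875
Best response: Launch late (4.875 is the largest).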